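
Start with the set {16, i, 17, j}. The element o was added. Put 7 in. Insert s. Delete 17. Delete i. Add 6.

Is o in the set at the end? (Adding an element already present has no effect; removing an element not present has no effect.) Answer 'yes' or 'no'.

Tracking the set through each operation:
Start: {16, 17, i, j}
Event 1 (add o): added. Set: {16, 17, i, j, o}
Event 2 (add 7): added. Set: {16, 17, 7, i, j, o}
Event 3 (add s): added. Set: {16, 17, 7, i, j, o, s}
Event 4 (remove 17): removed. Set: {16, 7, i, j, o, s}
Event 5 (remove i): removed. Set: {16, 7, j, o, s}
Event 6 (add 6): added. Set: {16, 6, 7, j, o, s}

Final set: {16, 6, 7, j, o, s} (size 6)
o is in the final set.

Answer: yes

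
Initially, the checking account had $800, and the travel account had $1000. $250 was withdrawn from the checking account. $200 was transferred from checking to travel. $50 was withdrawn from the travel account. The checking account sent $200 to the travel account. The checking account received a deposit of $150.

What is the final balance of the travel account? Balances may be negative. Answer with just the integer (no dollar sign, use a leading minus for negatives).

Answer: 1350

Derivation:
Tracking account balances step by step:
Start: checking=800, travel=1000
Event 1 (withdraw 250 from checking): checking: 800 - 250 = 550. Balances: checking=550, travel=1000
Event 2 (transfer 200 checking -> travel): checking: 550 - 200 = 350, travel: 1000 + 200 = 1200. Balances: checking=350, travel=1200
Event 3 (withdraw 50 from travel): travel: 1200 - 50 = 1150. Balances: checking=350, travel=1150
Event 4 (transfer 200 checking -> travel): checking: 350 - 200 = 150, travel: 1150 + 200 = 1350. Balances: checking=150, travel=1350
Event 5 (deposit 150 to checking): checking: 150 + 150 = 300. Balances: checking=300, travel=1350

Final balance of travel: 1350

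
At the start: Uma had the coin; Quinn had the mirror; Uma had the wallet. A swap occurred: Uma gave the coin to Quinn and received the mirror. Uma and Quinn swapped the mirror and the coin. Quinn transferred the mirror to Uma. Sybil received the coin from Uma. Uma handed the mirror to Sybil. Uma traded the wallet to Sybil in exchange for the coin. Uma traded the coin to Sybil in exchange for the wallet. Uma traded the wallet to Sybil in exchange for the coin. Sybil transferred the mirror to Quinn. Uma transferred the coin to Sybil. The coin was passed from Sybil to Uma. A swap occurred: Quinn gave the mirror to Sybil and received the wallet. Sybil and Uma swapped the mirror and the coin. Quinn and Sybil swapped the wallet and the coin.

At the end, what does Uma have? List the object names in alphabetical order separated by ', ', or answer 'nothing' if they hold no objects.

Tracking all object holders:
Start: coin:Uma, mirror:Quinn, wallet:Uma
Event 1 (swap coin<->mirror: now coin:Quinn, mirror:Uma). State: coin:Quinn, mirror:Uma, wallet:Uma
Event 2 (swap mirror<->coin: now mirror:Quinn, coin:Uma). State: coin:Uma, mirror:Quinn, wallet:Uma
Event 3 (give mirror: Quinn -> Uma). State: coin:Uma, mirror:Uma, wallet:Uma
Event 4 (give coin: Uma -> Sybil). State: coin:Sybil, mirror:Uma, wallet:Uma
Event 5 (give mirror: Uma -> Sybil). State: coin:Sybil, mirror:Sybil, wallet:Uma
Event 6 (swap wallet<->coin: now wallet:Sybil, coin:Uma). State: coin:Uma, mirror:Sybil, wallet:Sybil
Event 7 (swap coin<->wallet: now coin:Sybil, wallet:Uma). State: coin:Sybil, mirror:Sybil, wallet:Uma
Event 8 (swap wallet<->coin: now wallet:Sybil, coin:Uma). State: coin:Uma, mirror:Sybil, wallet:Sybil
Event 9 (give mirror: Sybil -> Quinn). State: coin:Uma, mirror:Quinn, wallet:Sybil
Event 10 (give coin: Uma -> Sybil). State: coin:Sybil, mirror:Quinn, wallet:Sybil
Event 11 (give coin: Sybil -> Uma). State: coin:Uma, mirror:Quinn, wallet:Sybil
Event 12 (swap mirror<->wallet: now mirror:Sybil, wallet:Quinn). State: coin:Uma, mirror:Sybil, wallet:Quinn
Event 13 (swap mirror<->coin: now mirror:Uma, coin:Sybil). State: coin:Sybil, mirror:Uma, wallet:Quinn
Event 14 (swap wallet<->coin: now wallet:Sybil, coin:Quinn). State: coin:Quinn, mirror:Uma, wallet:Sybil

Final state: coin:Quinn, mirror:Uma, wallet:Sybil
Uma holds: mirror.

Answer: mirror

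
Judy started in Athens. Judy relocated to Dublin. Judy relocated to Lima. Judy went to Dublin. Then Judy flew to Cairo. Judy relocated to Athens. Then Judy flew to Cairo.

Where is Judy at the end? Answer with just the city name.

Tracking Judy's location:
Start: Judy is in Athens.
After move 1: Athens -> Dublin. Judy is in Dublin.
After move 2: Dublin -> Lima. Judy is in Lima.
After move 3: Lima -> Dublin. Judy is in Dublin.
After move 4: Dublin -> Cairo. Judy is in Cairo.
After move 5: Cairo -> Athens. Judy is in Athens.
After move 6: Athens -> Cairo. Judy is in Cairo.

Answer: Cairo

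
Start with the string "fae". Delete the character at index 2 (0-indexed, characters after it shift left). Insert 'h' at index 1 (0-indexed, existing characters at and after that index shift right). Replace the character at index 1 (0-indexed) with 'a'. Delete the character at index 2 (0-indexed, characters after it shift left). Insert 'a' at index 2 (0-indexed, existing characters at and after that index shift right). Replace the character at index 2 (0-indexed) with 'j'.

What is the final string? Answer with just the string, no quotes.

Applying each edit step by step:
Start: "fae"
Op 1 (delete idx 2 = 'e'): "fae" -> "fa"
Op 2 (insert 'h' at idx 1): "fa" -> "fha"
Op 3 (replace idx 1: 'h' -> 'a'): "fha" -> "faa"
Op 4 (delete idx 2 = 'a'): "faa" -> "fa"
Op 5 (insert 'a' at idx 2): "fa" -> "faa"
Op 6 (replace idx 2: 'a' -> 'j'): "faa" -> "faj"

Answer: faj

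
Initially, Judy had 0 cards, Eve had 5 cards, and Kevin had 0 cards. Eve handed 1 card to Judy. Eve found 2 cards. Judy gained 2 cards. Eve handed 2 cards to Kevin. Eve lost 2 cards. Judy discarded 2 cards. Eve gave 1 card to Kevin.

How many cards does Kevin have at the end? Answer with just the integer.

Tracking counts step by step:
Start: Judy=0, Eve=5, Kevin=0
Event 1 (Eve -> Judy, 1): Eve: 5 -> 4, Judy: 0 -> 1. State: Judy=1, Eve=4, Kevin=0
Event 2 (Eve +2): Eve: 4 -> 6. State: Judy=1, Eve=6, Kevin=0
Event 3 (Judy +2): Judy: 1 -> 3. State: Judy=3, Eve=6, Kevin=0
Event 4 (Eve -> Kevin, 2): Eve: 6 -> 4, Kevin: 0 -> 2. State: Judy=3, Eve=4, Kevin=2
Event 5 (Eve -2): Eve: 4 -> 2. State: Judy=3, Eve=2, Kevin=2
Event 6 (Judy -2): Judy: 3 -> 1. State: Judy=1, Eve=2, Kevin=2
Event 7 (Eve -> Kevin, 1): Eve: 2 -> 1, Kevin: 2 -> 3. State: Judy=1, Eve=1, Kevin=3

Kevin's final count: 3

Answer: 3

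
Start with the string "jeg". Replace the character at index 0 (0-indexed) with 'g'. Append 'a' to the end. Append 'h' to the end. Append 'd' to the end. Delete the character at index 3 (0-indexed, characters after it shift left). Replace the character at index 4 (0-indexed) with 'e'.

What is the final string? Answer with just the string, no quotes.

Applying each edit step by step:
Start: "jeg"
Op 1 (replace idx 0: 'j' -> 'g'): "jeg" -> "geg"
Op 2 (append 'a'): "geg" -> "gega"
Op 3 (append 'h'): "gega" -> "gegah"
Op 4 (append 'd'): "gegah" -> "gegahd"
Op 5 (delete idx 3 = 'a'): "gegahd" -> "geghd"
Op 6 (replace idx 4: 'd' -> 'e'): "geghd" -> "geghe"

Answer: geghe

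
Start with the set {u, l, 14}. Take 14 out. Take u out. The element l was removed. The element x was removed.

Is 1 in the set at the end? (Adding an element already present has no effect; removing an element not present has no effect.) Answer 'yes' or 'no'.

Answer: no

Derivation:
Tracking the set through each operation:
Start: {14, l, u}
Event 1 (remove 14): removed. Set: {l, u}
Event 2 (remove u): removed. Set: {l}
Event 3 (remove l): removed. Set: {}
Event 4 (remove x): not present, no change. Set: {}

Final set: {} (size 0)
1 is NOT in the final set.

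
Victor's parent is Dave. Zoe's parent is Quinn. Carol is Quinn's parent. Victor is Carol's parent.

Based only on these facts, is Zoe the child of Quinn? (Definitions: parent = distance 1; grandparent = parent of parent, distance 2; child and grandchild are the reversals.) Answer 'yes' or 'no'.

Reconstructing the parent chain from the given facts:
  Dave -> Victor -> Carol -> Quinn -> Zoe
(each arrow means 'parent of the next')
Positions in the chain (0 = top):
  position of Dave: 0
  position of Victor: 1
  position of Carol: 2
  position of Quinn: 3
  position of Zoe: 4

Zoe is at position 4, Quinn is at position 3; signed distance (j - i) = -1.
'child' requires j - i = -1. Actual distance is -1, so the relation HOLDS.

Answer: yes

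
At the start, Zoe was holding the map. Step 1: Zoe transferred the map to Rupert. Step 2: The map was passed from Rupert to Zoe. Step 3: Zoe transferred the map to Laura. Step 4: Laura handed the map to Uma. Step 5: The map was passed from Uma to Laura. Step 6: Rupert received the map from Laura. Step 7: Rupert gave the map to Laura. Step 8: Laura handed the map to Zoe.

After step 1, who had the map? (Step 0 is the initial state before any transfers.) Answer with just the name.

Tracking the map holder through step 1:
After step 0 (start): Zoe
After step 1: Rupert

At step 1, the holder is Rupert.

Answer: Rupert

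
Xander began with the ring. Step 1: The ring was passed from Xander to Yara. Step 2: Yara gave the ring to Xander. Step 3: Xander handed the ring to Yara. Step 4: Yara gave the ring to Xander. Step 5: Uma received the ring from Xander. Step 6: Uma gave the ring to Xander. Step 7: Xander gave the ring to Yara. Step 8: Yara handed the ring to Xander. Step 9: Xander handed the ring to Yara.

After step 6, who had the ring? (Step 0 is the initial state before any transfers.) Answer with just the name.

Tracking the ring holder through step 6:
After step 0 (start): Xander
After step 1: Yara
After step 2: Xander
After step 3: Yara
After step 4: Xander
After step 5: Uma
After step 6: Xander

At step 6, the holder is Xander.

Answer: Xander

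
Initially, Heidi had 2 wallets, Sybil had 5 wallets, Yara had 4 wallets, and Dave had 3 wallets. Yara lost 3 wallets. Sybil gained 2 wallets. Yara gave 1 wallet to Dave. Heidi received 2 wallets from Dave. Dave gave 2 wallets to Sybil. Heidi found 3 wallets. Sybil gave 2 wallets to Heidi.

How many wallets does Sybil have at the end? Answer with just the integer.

Answer: 7

Derivation:
Tracking counts step by step:
Start: Heidi=2, Sybil=5, Yara=4, Dave=3
Event 1 (Yara -3): Yara: 4 -> 1. State: Heidi=2, Sybil=5, Yara=1, Dave=3
Event 2 (Sybil +2): Sybil: 5 -> 7. State: Heidi=2, Sybil=7, Yara=1, Dave=3
Event 3 (Yara -> Dave, 1): Yara: 1 -> 0, Dave: 3 -> 4. State: Heidi=2, Sybil=7, Yara=0, Dave=4
Event 4 (Dave -> Heidi, 2): Dave: 4 -> 2, Heidi: 2 -> 4. State: Heidi=4, Sybil=7, Yara=0, Dave=2
Event 5 (Dave -> Sybil, 2): Dave: 2 -> 0, Sybil: 7 -> 9. State: Heidi=4, Sybil=9, Yara=0, Dave=0
Event 6 (Heidi +3): Heidi: 4 -> 7. State: Heidi=7, Sybil=9, Yara=0, Dave=0
Event 7 (Sybil -> Heidi, 2): Sybil: 9 -> 7, Heidi: 7 -> 9. State: Heidi=9, Sybil=7, Yara=0, Dave=0

Sybil's final count: 7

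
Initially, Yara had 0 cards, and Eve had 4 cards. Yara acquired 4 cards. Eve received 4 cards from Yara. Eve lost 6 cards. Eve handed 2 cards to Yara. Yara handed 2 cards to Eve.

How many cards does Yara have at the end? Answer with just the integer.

Tracking counts step by step:
Start: Yara=0, Eve=4
Event 1 (Yara +4): Yara: 0 -> 4. State: Yara=4, Eve=4
Event 2 (Yara -> Eve, 4): Yara: 4 -> 0, Eve: 4 -> 8. State: Yara=0, Eve=8
Event 3 (Eve -6): Eve: 8 -> 2. State: Yara=0, Eve=2
Event 4 (Eve -> Yara, 2): Eve: 2 -> 0, Yara: 0 -> 2. State: Yara=2, Eve=0
Event 5 (Yara -> Eve, 2): Yara: 2 -> 0, Eve: 0 -> 2. State: Yara=0, Eve=2

Yara's final count: 0

Answer: 0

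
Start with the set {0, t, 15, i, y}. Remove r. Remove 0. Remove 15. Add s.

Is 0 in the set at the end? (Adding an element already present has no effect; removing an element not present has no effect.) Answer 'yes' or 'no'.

Answer: no

Derivation:
Tracking the set through each operation:
Start: {0, 15, i, t, y}
Event 1 (remove r): not present, no change. Set: {0, 15, i, t, y}
Event 2 (remove 0): removed. Set: {15, i, t, y}
Event 3 (remove 15): removed. Set: {i, t, y}
Event 4 (add s): added. Set: {i, s, t, y}

Final set: {i, s, t, y} (size 4)
0 is NOT in the final set.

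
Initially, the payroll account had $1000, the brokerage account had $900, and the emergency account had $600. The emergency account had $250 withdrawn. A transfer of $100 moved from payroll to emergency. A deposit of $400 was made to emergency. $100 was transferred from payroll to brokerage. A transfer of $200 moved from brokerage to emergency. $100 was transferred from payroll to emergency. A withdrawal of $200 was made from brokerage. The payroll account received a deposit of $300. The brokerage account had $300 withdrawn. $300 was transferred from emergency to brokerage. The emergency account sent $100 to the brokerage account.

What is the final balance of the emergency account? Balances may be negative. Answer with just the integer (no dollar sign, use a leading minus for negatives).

Tracking account balances step by step:
Start: payroll=1000, brokerage=900, emergency=600
Event 1 (withdraw 250 from emergency): emergency: 600 - 250 = 350. Balances: payroll=1000, brokerage=900, emergency=350
Event 2 (transfer 100 payroll -> emergency): payroll: 1000 - 100 = 900, emergency: 350 + 100 = 450. Balances: payroll=900, brokerage=900, emergency=450
Event 3 (deposit 400 to emergency): emergency: 450 + 400 = 850. Balances: payroll=900, brokerage=900, emergency=850
Event 4 (transfer 100 payroll -> brokerage): payroll: 900 - 100 = 800, brokerage: 900 + 100 = 1000. Balances: payroll=800, brokerage=1000, emergency=850
Event 5 (transfer 200 brokerage -> emergency): brokerage: 1000 - 200 = 800, emergency: 850 + 200 = 1050. Balances: payroll=800, brokerage=800, emergency=1050
Event 6 (transfer 100 payroll -> emergency): payroll: 800 - 100 = 700, emergency: 1050 + 100 = 1150. Balances: payroll=700, brokerage=800, emergency=1150
Event 7 (withdraw 200 from brokerage): brokerage: 800 - 200 = 600. Balances: payroll=700, brokerage=600, emergency=1150
Event 8 (deposit 300 to payroll): payroll: 700 + 300 = 1000. Balances: payroll=1000, brokerage=600, emergency=1150
Event 9 (withdraw 300 from brokerage): brokerage: 600 - 300 = 300. Balances: payroll=1000, brokerage=300, emergency=1150
Event 10 (transfer 300 emergency -> brokerage): emergency: 1150 - 300 = 850, brokerage: 300 + 300 = 600. Balances: payroll=1000, brokerage=600, emergency=850
Event 11 (transfer 100 emergency -> brokerage): emergency: 850 - 100 = 750, brokerage: 600 + 100 = 700. Balances: payroll=1000, brokerage=700, emergency=750

Final balance of emergency: 750

Answer: 750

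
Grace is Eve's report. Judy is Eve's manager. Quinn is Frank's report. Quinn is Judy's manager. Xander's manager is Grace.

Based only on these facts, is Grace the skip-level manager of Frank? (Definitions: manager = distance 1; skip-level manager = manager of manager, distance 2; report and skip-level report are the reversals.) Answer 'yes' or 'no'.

Reconstructing the manager chain from the given facts:
  Frank -> Quinn -> Judy -> Eve -> Grace -> Xander
(each arrow means 'manager of the next')
Positions in the chain (0 = top):
  position of Frank: 0
  position of Quinn: 1
  position of Judy: 2
  position of Eve: 3
  position of Grace: 4
  position of Xander: 5

Grace is at position 4, Frank is at position 0; signed distance (j - i) = -4.
'skip-level manager' requires j - i = 2. Actual distance is -4, so the relation does NOT hold.

Answer: no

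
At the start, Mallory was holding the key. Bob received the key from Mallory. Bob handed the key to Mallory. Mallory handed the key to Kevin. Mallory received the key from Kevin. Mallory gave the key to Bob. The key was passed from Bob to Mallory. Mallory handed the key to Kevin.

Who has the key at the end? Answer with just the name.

Answer: Kevin

Derivation:
Tracking the key through each event:
Start: Mallory has the key.
After event 1: Bob has the key.
After event 2: Mallory has the key.
After event 3: Kevin has the key.
After event 4: Mallory has the key.
After event 5: Bob has the key.
After event 6: Mallory has the key.
After event 7: Kevin has the key.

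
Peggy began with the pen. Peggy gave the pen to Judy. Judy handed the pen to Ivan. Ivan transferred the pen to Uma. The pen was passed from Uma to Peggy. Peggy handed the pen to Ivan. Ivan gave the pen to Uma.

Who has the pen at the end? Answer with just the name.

Answer: Uma

Derivation:
Tracking the pen through each event:
Start: Peggy has the pen.
After event 1: Judy has the pen.
After event 2: Ivan has the pen.
After event 3: Uma has the pen.
After event 4: Peggy has the pen.
After event 5: Ivan has the pen.
After event 6: Uma has the pen.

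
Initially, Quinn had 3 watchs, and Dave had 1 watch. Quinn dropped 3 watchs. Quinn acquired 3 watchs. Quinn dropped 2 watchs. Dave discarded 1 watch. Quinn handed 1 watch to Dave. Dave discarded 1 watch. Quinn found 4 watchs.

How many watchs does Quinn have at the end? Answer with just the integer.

Answer: 4

Derivation:
Tracking counts step by step:
Start: Quinn=3, Dave=1
Event 1 (Quinn -3): Quinn: 3 -> 0. State: Quinn=0, Dave=1
Event 2 (Quinn +3): Quinn: 0 -> 3. State: Quinn=3, Dave=1
Event 3 (Quinn -2): Quinn: 3 -> 1. State: Quinn=1, Dave=1
Event 4 (Dave -1): Dave: 1 -> 0. State: Quinn=1, Dave=0
Event 5 (Quinn -> Dave, 1): Quinn: 1 -> 0, Dave: 0 -> 1. State: Quinn=0, Dave=1
Event 6 (Dave -1): Dave: 1 -> 0. State: Quinn=0, Dave=0
Event 7 (Quinn +4): Quinn: 0 -> 4. State: Quinn=4, Dave=0

Quinn's final count: 4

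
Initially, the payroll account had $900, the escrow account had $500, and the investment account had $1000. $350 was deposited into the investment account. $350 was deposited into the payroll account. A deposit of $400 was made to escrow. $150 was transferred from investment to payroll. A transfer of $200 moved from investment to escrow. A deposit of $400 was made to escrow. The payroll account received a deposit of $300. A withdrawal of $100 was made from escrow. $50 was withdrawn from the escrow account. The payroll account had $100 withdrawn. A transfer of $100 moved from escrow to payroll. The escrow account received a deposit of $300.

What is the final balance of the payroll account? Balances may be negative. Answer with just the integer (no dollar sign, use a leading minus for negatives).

Tracking account balances step by step:
Start: payroll=900, escrow=500, investment=1000
Event 1 (deposit 350 to investment): investment: 1000 + 350 = 1350. Balances: payroll=900, escrow=500, investment=1350
Event 2 (deposit 350 to payroll): payroll: 900 + 350 = 1250. Balances: payroll=1250, escrow=500, investment=1350
Event 3 (deposit 400 to escrow): escrow: 500 + 400 = 900. Balances: payroll=1250, escrow=900, investment=1350
Event 4 (transfer 150 investment -> payroll): investment: 1350 - 150 = 1200, payroll: 1250 + 150 = 1400. Balances: payroll=1400, escrow=900, investment=1200
Event 5 (transfer 200 investment -> escrow): investment: 1200 - 200 = 1000, escrow: 900 + 200 = 1100. Balances: payroll=1400, escrow=1100, investment=1000
Event 6 (deposit 400 to escrow): escrow: 1100 + 400 = 1500. Balances: payroll=1400, escrow=1500, investment=1000
Event 7 (deposit 300 to payroll): payroll: 1400 + 300 = 1700. Balances: payroll=1700, escrow=1500, investment=1000
Event 8 (withdraw 100 from escrow): escrow: 1500 - 100 = 1400. Balances: payroll=1700, escrow=1400, investment=1000
Event 9 (withdraw 50 from escrow): escrow: 1400 - 50 = 1350. Balances: payroll=1700, escrow=1350, investment=1000
Event 10 (withdraw 100 from payroll): payroll: 1700 - 100 = 1600. Balances: payroll=1600, escrow=1350, investment=1000
Event 11 (transfer 100 escrow -> payroll): escrow: 1350 - 100 = 1250, payroll: 1600 + 100 = 1700. Balances: payroll=1700, escrow=1250, investment=1000
Event 12 (deposit 300 to escrow): escrow: 1250 + 300 = 1550. Balances: payroll=1700, escrow=1550, investment=1000

Final balance of payroll: 1700

Answer: 1700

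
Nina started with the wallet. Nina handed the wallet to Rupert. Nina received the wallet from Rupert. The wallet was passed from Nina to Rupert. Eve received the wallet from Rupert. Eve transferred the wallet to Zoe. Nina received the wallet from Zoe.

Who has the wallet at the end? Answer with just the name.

Answer: Nina

Derivation:
Tracking the wallet through each event:
Start: Nina has the wallet.
After event 1: Rupert has the wallet.
After event 2: Nina has the wallet.
After event 3: Rupert has the wallet.
After event 4: Eve has the wallet.
After event 5: Zoe has the wallet.
After event 6: Nina has the wallet.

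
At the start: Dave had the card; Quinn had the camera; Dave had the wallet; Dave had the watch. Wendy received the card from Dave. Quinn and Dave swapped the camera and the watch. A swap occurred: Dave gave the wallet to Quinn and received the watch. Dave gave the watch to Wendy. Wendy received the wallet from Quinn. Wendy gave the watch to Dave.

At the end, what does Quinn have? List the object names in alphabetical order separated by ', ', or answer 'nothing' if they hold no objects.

Answer: nothing

Derivation:
Tracking all object holders:
Start: card:Dave, camera:Quinn, wallet:Dave, watch:Dave
Event 1 (give card: Dave -> Wendy). State: card:Wendy, camera:Quinn, wallet:Dave, watch:Dave
Event 2 (swap camera<->watch: now camera:Dave, watch:Quinn). State: card:Wendy, camera:Dave, wallet:Dave, watch:Quinn
Event 3 (swap wallet<->watch: now wallet:Quinn, watch:Dave). State: card:Wendy, camera:Dave, wallet:Quinn, watch:Dave
Event 4 (give watch: Dave -> Wendy). State: card:Wendy, camera:Dave, wallet:Quinn, watch:Wendy
Event 5 (give wallet: Quinn -> Wendy). State: card:Wendy, camera:Dave, wallet:Wendy, watch:Wendy
Event 6 (give watch: Wendy -> Dave). State: card:Wendy, camera:Dave, wallet:Wendy, watch:Dave

Final state: card:Wendy, camera:Dave, wallet:Wendy, watch:Dave
Quinn holds: (nothing).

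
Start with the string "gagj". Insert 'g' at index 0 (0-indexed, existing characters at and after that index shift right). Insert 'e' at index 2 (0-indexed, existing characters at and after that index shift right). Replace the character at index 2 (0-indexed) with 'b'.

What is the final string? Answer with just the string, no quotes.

Answer: ggbagj

Derivation:
Applying each edit step by step:
Start: "gagj"
Op 1 (insert 'g' at idx 0): "gagj" -> "ggagj"
Op 2 (insert 'e' at idx 2): "ggagj" -> "ggeagj"
Op 3 (replace idx 2: 'e' -> 'b'): "ggeagj" -> "ggbagj"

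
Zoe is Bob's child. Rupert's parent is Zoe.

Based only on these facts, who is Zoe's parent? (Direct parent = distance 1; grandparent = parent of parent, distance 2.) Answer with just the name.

Answer: Bob

Derivation:
Reconstructing the parent chain from the given facts:
  Bob -> Zoe -> Rupert
(each arrow means 'parent of the next')
Positions in the chain (0 = top):
  position of Bob: 0
  position of Zoe: 1
  position of Rupert: 2

Zoe is at position 1; the parent is 1 step up the chain, i.e. position 0: Bob.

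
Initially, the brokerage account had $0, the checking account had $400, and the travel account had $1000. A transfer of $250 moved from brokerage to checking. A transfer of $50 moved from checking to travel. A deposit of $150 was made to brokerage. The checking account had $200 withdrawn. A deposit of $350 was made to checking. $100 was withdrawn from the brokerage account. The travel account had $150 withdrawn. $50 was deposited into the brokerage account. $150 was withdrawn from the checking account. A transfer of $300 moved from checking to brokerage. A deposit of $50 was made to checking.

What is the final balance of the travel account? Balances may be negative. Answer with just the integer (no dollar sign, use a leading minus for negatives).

Tracking account balances step by step:
Start: brokerage=0, checking=400, travel=1000
Event 1 (transfer 250 brokerage -> checking): brokerage: 0 - 250 = -250, checking: 400 + 250 = 650. Balances: brokerage=-250, checking=650, travel=1000
Event 2 (transfer 50 checking -> travel): checking: 650 - 50 = 600, travel: 1000 + 50 = 1050. Balances: brokerage=-250, checking=600, travel=1050
Event 3 (deposit 150 to brokerage): brokerage: -250 + 150 = -100. Balances: brokerage=-100, checking=600, travel=1050
Event 4 (withdraw 200 from checking): checking: 600 - 200 = 400. Balances: brokerage=-100, checking=400, travel=1050
Event 5 (deposit 350 to checking): checking: 400 + 350 = 750. Balances: brokerage=-100, checking=750, travel=1050
Event 6 (withdraw 100 from brokerage): brokerage: -100 - 100 = -200. Balances: brokerage=-200, checking=750, travel=1050
Event 7 (withdraw 150 from travel): travel: 1050 - 150 = 900. Balances: brokerage=-200, checking=750, travel=900
Event 8 (deposit 50 to brokerage): brokerage: -200 + 50 = -150. Balances: brokerage=-150, checking=750, travel=900
Event 9 (withdraw 150 from checking): checking: 750 - 150 = 600. Balances: brokerage=-150, checking=600, travel=900
Event 10 (transfer 300 checking -> brokerage): checking: 600 - 300 = 300, brokerage: -150 + 300 = 150. Balances: brokerage=150, checking=300, travel=900
Event 11 (deposit 50 to checking): checking: 300 + 50 = 350. Balances: brokerage=150, checking=350, travel=900

Final balance of travel: 900

Answer: 900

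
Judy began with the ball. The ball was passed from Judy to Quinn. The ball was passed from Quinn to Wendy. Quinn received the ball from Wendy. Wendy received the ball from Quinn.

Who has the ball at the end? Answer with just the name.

Answer: Wendy

Derivation:
Tracking the ball through each event:
Start: Judy has the ball.
After event 1: Quinn has the ball.
After event 2: Wendy has the ball.
After event 3: Quinn has the ball.
After event 4: Wendy has the ball.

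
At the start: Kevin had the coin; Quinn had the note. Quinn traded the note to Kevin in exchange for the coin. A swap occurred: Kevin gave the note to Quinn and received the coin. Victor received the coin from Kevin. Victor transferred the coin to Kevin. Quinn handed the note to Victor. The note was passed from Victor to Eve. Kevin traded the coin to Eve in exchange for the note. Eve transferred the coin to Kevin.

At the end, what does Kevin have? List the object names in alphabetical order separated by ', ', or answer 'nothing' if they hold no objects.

Tracking all object holders:
Start: coin:Kevin, note:Quinn
Event 1 (swap note<->coin: now note:Kevin, coin:Quinn). State: coin:Quinn, note:Kevin
Event 2 (swap note<->coin: now note:Quinn, coin:Kevin). State: coin:Kevin, note:Quinn
Event 3 (give coin: Kevin -> Victor). State: coin:Victor, note:Quinn
Event 4 (give coin: Victor -> Kevin). State: coin:Kevin, note:Quinn
Event 5 (give note: Quinn -> Victor). State: coin:Kevin, note:Victor
Event 6 (give note: Victor -> Eve). State: coin:Kevin, note:Eve
Event 7 (swap coin<->note: now coin:Eve, note:Kevin). State: coin:Eve, note:Kevin
Event 8 (give coin: Eve -> Kevin). State: coin:Kevin, note:Kevin

Final state: coin:Kevin, note:Kevin
Kevin holds: coin, note.

Answer: coin, note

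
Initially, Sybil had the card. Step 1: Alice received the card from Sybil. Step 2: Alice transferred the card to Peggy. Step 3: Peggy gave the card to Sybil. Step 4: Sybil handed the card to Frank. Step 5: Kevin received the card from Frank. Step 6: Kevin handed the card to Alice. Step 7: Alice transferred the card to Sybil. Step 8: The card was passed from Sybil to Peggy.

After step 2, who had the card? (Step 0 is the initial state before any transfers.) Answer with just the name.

Tracking the card holder through step 2:
After step 0 (start): Sybil
After step 1: Alice
After step 2: Peggy

At step 2, the holder is Peggy.

Answer: Peggy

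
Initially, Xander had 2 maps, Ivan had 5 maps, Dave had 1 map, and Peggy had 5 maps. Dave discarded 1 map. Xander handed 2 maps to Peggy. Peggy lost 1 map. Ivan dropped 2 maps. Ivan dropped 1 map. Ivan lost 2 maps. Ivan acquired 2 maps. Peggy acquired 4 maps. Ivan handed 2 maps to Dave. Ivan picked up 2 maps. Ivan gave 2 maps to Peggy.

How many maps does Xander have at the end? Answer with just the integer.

Answer: 0

Derivation:
Tracking counts step by step:
Start: Xander=2, Ivan=5, Dave=1, Peggy=5
Event 1 (Dave -1): Dave: 1 -> 0. State: Xander=2, Ivan=5, Dave=0, Peggy=5
Event 2 (Xander -> Peggy, 2): Xander: 2 -> 0, Peggy: 5 -> 7. State: Xander=0, Ivan=5, Dave=0, Peggy=7
Event 3 (Peggy -1): Peggy: 7 -> 6. State: Xander=0, Ivan=5, Dave=0, Peggy=6
Event 4 (Ivan -2): Ivan: 5 -> 3. State: Xander=0, Ivan=3, Dave=0, Peggy=6
Event 5 (Ivan -1): Ivan: 3 -> 2. State: Xander=0, Ivan=2, Dave=0, Peggy=6
Event 6 (Ivan -2): Ivan: 2 -> 0. State: Xander=0, Ivan=0, Dave=0, Peggy=6
Event 7 (Ivan +2): Ivan: 0 -> 2. State: Xander=0, Ivan=2, Dave=0, Peggy=6
Event 8 (Peggy +4): Peggy: 6 -> 10. State: Xander=0, Ivan=2, Dave=0, Peggy=10
Event 9 (Ivan -> Dave, 2): Ivan: 2 -> 0, Dave: 0 -> 2. State: Xander=0, Ivan=0, Dave=2, Peggy=10
Event 10 (Ivan +2): Ivan: 0 -> 2. State: Xander=0, Ivan=2, Dave=2, Peggy=10
Event 11 (Ivan -> Peggy, 2): Ivan: 2 -> 0, Peggy: 10 -> 12. State: Xander=0, Ivan=0, Dave=2, Peggy=12

Xander's final count: 0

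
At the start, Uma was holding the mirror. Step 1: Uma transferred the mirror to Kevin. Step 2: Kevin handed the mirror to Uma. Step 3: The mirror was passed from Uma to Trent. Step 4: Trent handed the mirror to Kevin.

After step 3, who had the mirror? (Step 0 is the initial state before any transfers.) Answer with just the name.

Answer: Trent

Derivation:
Tracking the mirror holder through step 3:
After step 0 (start): Uma
After step 1: Kevin
After step 2: Uma
After step 3: Trent

At step 3, the holder is Trent.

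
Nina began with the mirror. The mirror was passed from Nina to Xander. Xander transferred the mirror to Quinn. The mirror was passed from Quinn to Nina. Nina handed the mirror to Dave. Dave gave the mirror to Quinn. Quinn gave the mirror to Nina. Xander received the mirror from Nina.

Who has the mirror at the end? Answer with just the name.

Tracking the mirror through each event:
Start: Nina has the mirror.
After event 1: Xander has the mirror.
After event 2: Quinn has the mirror.
After event 3: Nina has the mirror.
After event 4: Dave has the mirror.
After event 5: Quinn has the mirror.
After event 6: Nina has the mirror.
After event 7: Xander has the mirror.

Answer: Xander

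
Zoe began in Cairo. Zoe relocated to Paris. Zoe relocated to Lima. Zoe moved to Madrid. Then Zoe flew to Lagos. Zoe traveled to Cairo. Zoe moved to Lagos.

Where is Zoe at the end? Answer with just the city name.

Tracking Zoe's location:
Start: Zoe is in Cairo.
After move 1: Cairo -> Paris. Zoe is in Paris.
After move 2: Paris -> Lima. Zoe is in Lima.
After move 3: Lima -> Madrid. Zoe is in Madrid.
After move 4: Madrid -> Lagos. Zoe is in Lagos.
After move 5: Lagos -> Cairo. Zoe is in Cairo.
After move 6: Cairo -> Lagos. Zoe is in Lagos.

Answer: Lagos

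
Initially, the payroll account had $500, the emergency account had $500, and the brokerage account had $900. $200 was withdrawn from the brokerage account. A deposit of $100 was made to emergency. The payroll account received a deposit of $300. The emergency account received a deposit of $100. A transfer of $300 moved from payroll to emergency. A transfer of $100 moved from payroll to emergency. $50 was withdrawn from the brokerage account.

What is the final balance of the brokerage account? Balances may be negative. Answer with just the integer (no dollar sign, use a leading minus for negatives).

Answer: 650

Derivation:
Tracking account balances step by step:
Start: payroll=500, emergency=500, brokerage=900
Event 1 (withdraw 200 from brokerage): brokerage: 900 - 200 = 700. Balances: payroll=500, emergency=500, brokerage=700
Event 2 (deposit 100 to emergency): emergency: 500 + 100 = 600. Balances: payroll=500, emergency=600, brokerage=700
Event 3 (deposit 300 to payroll): payroll: 500 + 300 = 800. Balances: payroll=800, emergency=600, brokerage=700
Event 4 (deposit 100 to emergency): emergency: 600 + 100 = 700. Balances: payroll=800, emergency=700, brokerage=700
Event 5 (transfer 300 payroll -> emergency): payroll: 800 - 300 = 500, emergency: 700 + 300 = 1000. Balances: payroll=500, emergency=1000, brokerage=700
Event 6 (transfer 100 payroll -> emergency): payroll: 500 - 100 = 400, emergency: 1000 + 100 = 1100. Balances: payroll=400, emergency=1100, brokerage=700
Event 7 (withdraw 50 from brokerage): brokerage: 700 - 50 = 650. Balances: payroll=400, emergency=1100, brokerage=650

Final balance of brokerage: 650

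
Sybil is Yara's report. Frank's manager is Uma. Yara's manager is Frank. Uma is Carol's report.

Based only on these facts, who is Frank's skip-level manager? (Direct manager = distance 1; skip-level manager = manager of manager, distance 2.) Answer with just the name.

Answer: Carol

Derivation:
Reconstructing the manager chain from the given facts:
  Carol -> Uma -> Frank -> Yara -> Sybil
(each arrow means 'manager of the next')
Positions in the chain (0 = top):
  position of Carol: 0
  position of Uma: 1
  position of Frank: 2
  position of Yara: 3
  position of Sybil: 4

Frank is at position 2; the skip-level manager is 2 steps up the chain, i.e. position 0: Carol.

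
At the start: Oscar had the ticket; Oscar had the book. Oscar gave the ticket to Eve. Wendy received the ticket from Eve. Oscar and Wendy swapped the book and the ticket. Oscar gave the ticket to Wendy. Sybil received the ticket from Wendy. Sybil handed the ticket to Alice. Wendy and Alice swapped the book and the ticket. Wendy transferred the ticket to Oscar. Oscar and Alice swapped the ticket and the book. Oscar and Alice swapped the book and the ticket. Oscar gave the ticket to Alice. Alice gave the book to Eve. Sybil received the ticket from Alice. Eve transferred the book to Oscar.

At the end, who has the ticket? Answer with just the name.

Tracking all object holders:
Start: ticket:Oscar, book:Oscar
Event 1 (give ticket: Oscar -> Eve). State: ticket:Eve, book:Oscar
Event 2 (give ticket: Eve -> Wendy). State: ticket:Wendy, book:Oscar
Event 3 (swap book<->ticket: now book:Wendy, ticket:Oscar). State: ticket:Oscar, book:Wendy
Event 4 (give ticket: Oscar -> Wendy). State: ticket:Wendy, book:Wendy
Event 5 (give ticket: Wendy -> Sybil). State: ticket:Sybil, book:Wendy
Event 6 (give ticket: Sybil -> Alice). State: ticket:Alice, book:Wendy
Event 7 (swap book<->ticket: now book:Alice, ticket:Wendy). State: ticket:Wendy, book:Alice
Event 8 (give ticket: Wendy -> Oscar). State: ticket:Oscar, book:Alice
Event 9 (swap ticket<->book: now ticket:Alice, book:Oscar). State: ticket:Alice, book:Oscar
Event 10 (swap book<->ticket: now book:Alice, ticket:Oscar). State: ticket:Oscar, book:Alice
Event 11 (give ticket: Oscar -> Alice). State: ticket:Alice, book:Alice
Event 12 (give book: Alice -> Eve). State: ticket:Alice, book:Eve
Event 13 (give ticket: Alice -> Sybil). State: ticket:Sybil, book:Eve
Event 14 (give book: Eve -> Oscar). State: ticket:Sybil, book:Oscar

Final state: ticket:Sybil, book:Oscar
The ticket is held by Sybil.

Answer: Sybil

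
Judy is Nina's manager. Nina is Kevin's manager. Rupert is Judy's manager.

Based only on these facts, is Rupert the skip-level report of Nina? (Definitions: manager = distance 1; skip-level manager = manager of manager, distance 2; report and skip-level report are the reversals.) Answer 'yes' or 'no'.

Reconstructing the manager chain from the given facts:
  Rupert -> Judy -> Nina -> Kevin
(each arrow means 'manager of the next')
Positions in the chain (0 = top):
  position of Rupert: 0
  position of Judy: 1
  position of Nina: 2
  position of Kevin: 3

Rupert is at position 0, Nina is at position 2; signed distance (j - i) = 2.
'skip-level report' requires j - i = -2. Actual distance is 2, so the relation does NOT hold.

Answer: no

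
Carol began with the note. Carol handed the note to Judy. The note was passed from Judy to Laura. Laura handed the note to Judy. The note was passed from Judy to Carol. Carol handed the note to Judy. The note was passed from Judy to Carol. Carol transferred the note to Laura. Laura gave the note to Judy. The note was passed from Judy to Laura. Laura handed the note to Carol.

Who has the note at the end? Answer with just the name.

Answer: Carol

Derivation:
Tracking the note through each event:
Start: Carol has the note.
After event 1: Judy has the note.
After event 2: Laura has the note.
After event 3: Judy has the note.
After event 4: Carol has the note.
After event 5: Judy has the note.
After event 6: Carol has the note.
After event 7: Laura has the note.
After event 8: Judy has the note.
After event 9: Laura has the note.
After event 10: Carol has the note.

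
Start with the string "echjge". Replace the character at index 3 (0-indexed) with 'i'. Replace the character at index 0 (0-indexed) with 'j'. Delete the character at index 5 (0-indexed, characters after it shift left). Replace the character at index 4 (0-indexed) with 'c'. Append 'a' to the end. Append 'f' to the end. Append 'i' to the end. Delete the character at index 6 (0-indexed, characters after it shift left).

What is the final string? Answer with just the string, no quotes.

Answer: jchicai

Derivation:
Applying each edit step by step:
Start: "echjge"
Op 1 (replace idx 3: 'j' -> 'i'): "echjge" -> "echige"
Op 2 (replace idx 0: 'e' -> 'j'): "echige" -> "jchige"
Op 3 (delete idx 5 = 'e'): "jchige" -> "jchig"
Op 4 (replace idx 4: 'g' -> 'c'): "jchig" -> "jchic"
Op 5 (append 'a'): "jchic" -> "jchica"
Op 6 (append 'f'): "jchica" -> "jchicaf"
Op 7 (append 'i'): "jchicaf" -> "jchicafi"
Op 8 (delete idx 6 = 'f'): "jchicafi" -> "jchicai"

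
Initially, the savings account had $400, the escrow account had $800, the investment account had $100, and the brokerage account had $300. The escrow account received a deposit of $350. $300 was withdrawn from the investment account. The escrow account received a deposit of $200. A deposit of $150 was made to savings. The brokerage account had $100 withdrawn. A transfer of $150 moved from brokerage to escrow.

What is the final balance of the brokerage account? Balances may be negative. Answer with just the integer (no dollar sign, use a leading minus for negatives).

Answer: 50

Derivation:
Tracking account balances step by step:
Start: savings=400, escrow=800, investment=100, brokerage=300
Event 1 (deposit 350 to escrow): escrow: 800 + 350 = 1150. Balances: savings=400, escrow=1150, investment=100, brokerage=300
Event 2 (withdraw 300 from investment): investment: 100 - 300 = -200. Balances: savings=400, escrow=1150, investment=-200, brokerage=300
Event 3 (deposit 200 to escrow): escrow: 1150 + 200 = 1350. Balances: savings=400, escrow=1350, investment=-200, brokerage=300
Event 4 (deposit 150 to savings): savings: 400 + 150 = 550. Balances: savings=550, escrow=1350, investment=-200, brokerage=300
Event 5 (withdraw 100 from brokerage): brokerage: 300 - 100 = 200. Balances: savings=550, escrow=1350, investment=-200, brokerage=200
Event 6 (transfer 150 brokerage -> escrow): brokerage: 200 - 150 = 50, escrow: 1350 + 150 = 1500. Balances: savings=550, escrow=1500, investment=-200, brokerage=50

Final balance of brokerage: 50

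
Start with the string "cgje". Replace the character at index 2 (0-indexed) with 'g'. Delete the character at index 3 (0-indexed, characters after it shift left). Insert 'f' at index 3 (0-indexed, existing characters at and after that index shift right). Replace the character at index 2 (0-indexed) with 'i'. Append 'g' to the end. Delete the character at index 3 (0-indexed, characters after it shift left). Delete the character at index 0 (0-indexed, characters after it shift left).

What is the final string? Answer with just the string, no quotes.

Answer: gig

Derivation:
Applying each edit step by step:
Start: "cgje"
Op 1 (replace idx 2: 'j' -> 'g'): "cgje" -> "cgge"
Op 2 (delete idx 3 = 'e'): "cgge" -> "cgg"
Op 3 (insert 'f' at idx 3): "cgg" -> "cggf"
Op 4 (replace idx 2: 'g' -> 'i'): "cggf" -> "cgif"
Op 5 (append 'g'): "cgif" -> "cgifg"
Op 6 (delete idx 3 = 'f'): "cgifg" -> "cgig"
Op 7 (delete idx 0 = 'c'): "cgig" -> "gig"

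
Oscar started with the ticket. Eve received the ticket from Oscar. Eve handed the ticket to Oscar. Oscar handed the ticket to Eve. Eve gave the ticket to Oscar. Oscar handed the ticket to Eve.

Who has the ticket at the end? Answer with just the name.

Answer: Eve

Derivation:
Tracking the ticket through each event:
Start: Oscar has the ticket.
After event 1: Eve has the ticket.
After event 2: Oscar has the ticket.
After event 3: Eve has the ticket.
After event 4: Oscar has the ticket.
After event 5: Eve has the ticket.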